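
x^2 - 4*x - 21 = (x - 7)*(x + 3)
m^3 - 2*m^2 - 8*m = m*(m - 4)*(m + 2)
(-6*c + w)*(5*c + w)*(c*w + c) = -30*c^3*w - 30*c^3 - c^2*w^2 - c^2*w + c*w^3 + c*w^2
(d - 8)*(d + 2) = d^2 - 6*d - 16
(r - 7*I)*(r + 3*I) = r^2 - 4*I*r + 21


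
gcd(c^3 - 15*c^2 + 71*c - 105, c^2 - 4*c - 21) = c - 7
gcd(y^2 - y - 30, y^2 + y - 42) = y - 6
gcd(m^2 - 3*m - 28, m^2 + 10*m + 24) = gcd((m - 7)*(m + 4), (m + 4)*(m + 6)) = m + 4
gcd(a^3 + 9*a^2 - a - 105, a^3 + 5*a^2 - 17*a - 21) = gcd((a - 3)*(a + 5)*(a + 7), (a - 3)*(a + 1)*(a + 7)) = a^2 + 4*a - 21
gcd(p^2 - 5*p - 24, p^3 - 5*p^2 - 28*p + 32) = p - 8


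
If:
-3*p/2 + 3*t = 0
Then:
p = 2*t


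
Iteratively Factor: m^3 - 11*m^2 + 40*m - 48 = (m - 3)*(m^2 - 8*m + 16) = (m - 4)*(m - 3)*(m - 4)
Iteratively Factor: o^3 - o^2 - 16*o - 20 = (o + 2)*(o^2 - 3*o - 10) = (o - 5)*(o + 2)*(o + 2)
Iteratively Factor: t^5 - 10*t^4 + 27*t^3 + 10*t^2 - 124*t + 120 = (t - 2)*(t^4 - 8*t^3 + 11*t^2 + 32*t - 60) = (t - 5)*(t - 2)*(t^3 - 3*t^2 - 4*t + 12) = (t - 5)*(t - 2)*(t + 2)*(t^2 - 5*t + 6) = (t - 5)*(t - 3)*(t - 2)*(t + 2)*(t - 2)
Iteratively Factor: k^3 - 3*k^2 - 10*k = (k)*(k^2 - 3*k - 10) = k*(k + 2)*(k - 5)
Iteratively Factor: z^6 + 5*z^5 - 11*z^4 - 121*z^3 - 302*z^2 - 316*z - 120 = (z - 5)*(z^5 + 10*z^4 + 39*z^3 + 74*z^2 + 68*z + 24) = (z - 5)*(z + 1)*(z^4 + 9*z^3 + 30*z^2 + 44*z + 24) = (z - 5)*(z + 1)*(z + 2)*(z^3 + 7*z^2 + 16*z + 12) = (z - 5)*(z + 1)*(z + 2)*(z + 3)*(z^2 + 4*z + 4) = (z - 5)*(z + 1)*(z + 2)^2*(z + 3)*(z + 2)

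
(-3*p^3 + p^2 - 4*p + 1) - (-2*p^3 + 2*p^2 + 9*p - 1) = -p^3 - p^2 - 13*p + 2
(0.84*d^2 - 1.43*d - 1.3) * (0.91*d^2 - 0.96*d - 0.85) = 0.7644*d^4 - 2.1077*d^3 - 0.5242*d^2 + 2.4635*d + 1.105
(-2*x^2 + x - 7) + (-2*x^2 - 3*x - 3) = -4*x^2 - 2*x - 10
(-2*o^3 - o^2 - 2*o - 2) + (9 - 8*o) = -2*o^3 - o^2 - 10*o + 7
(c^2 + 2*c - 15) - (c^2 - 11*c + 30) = 13*c - 45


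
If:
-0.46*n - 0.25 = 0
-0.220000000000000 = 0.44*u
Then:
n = -0.54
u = -0.50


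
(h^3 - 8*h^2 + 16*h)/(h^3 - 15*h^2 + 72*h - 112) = h/(h - 7)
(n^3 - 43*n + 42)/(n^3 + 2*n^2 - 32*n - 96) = (n^2 + 6*n - 7)/(n^2 + 8*n + 16)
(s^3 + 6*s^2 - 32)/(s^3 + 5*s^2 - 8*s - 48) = (s - 2)/(s - 3)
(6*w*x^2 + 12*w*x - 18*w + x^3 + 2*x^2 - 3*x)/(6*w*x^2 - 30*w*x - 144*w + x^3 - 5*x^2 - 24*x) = (x - 1)/(x - 8)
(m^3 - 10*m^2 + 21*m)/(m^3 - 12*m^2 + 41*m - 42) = m/(m - 2)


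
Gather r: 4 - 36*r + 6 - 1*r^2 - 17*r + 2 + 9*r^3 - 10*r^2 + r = 9*r^3 - 11*r^2 - 52*r + 12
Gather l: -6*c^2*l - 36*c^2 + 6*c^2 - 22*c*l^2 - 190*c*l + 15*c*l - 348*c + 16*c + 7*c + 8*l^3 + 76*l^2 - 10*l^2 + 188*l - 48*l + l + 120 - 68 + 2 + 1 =-30*c^2 - 325*c + 8*l^3 + l^2*(66 - 22*c) + l*(-6*c^2 - 175*c + 141) + 55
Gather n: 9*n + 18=9*n + 18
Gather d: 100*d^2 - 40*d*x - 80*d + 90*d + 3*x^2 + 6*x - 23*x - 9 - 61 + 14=100*d^2 + d*(10 - 40*x) + 3*x^2 - 17*x - 56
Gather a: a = a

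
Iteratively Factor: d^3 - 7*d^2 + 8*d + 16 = (d - 4)*(d^2 - 3*d - 4) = (d - 4)*(d + 1)*(d - 4)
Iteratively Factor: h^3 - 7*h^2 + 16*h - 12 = (h - 3)*(h^2 - 4*h + 4) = (h - 3)*(h - 2)*(h - 2)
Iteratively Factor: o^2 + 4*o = (o)*(o + 4)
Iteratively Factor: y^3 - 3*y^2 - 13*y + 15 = (y + 3)*(y^2 - 6*y + 5) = (y - 5)*(y + 3)*(y - 1)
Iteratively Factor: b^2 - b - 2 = (b - 2)*(b + 1)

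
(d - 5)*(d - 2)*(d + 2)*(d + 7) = d^4 + 2*d^3 - 39*d^2 - 8*d + 140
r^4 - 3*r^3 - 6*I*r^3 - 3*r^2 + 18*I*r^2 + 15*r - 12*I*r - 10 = (r - 2)*(r - 1)*(r - 5*I)*(r - I)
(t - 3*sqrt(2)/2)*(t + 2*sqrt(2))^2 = t^3 + 5*sqrt(2)*t^2/2 - 4*t - 12*sqrt(2)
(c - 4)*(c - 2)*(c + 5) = c^3 - c^2 - 22*c + 40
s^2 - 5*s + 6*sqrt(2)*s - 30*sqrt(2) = (s - 5)*(s + 6*sqrt(2))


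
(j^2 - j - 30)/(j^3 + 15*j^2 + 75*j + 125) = (j - 6)/(j^2 + 10*j + 25)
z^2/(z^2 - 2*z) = z/(z - 2)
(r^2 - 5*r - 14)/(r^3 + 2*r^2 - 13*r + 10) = (r^2 - 5*r - 14)/(r^3 + 2*r^2 - 13*r + 10)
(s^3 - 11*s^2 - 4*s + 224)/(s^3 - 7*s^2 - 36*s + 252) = (s^2 - 4*s - 32)/(s^2 - 36)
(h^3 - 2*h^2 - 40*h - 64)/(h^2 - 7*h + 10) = (h^3 - 2*h^2 - 40*h - 64)/(h^2 - 7*h + 10)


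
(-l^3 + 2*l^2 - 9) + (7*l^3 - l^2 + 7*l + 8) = 6*l^3 + l^2 + 7*l - 1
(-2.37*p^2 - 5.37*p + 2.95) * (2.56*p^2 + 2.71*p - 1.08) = -6.0672*p^4 - 20.1699*p^3 - 4.4411*p^2 + 13.7941*p - 3.186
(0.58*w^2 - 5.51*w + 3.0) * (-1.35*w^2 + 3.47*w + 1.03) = -0.783*w^4 + 9.4511*w^3 - 22.5723*w^2 + 4.7347*w + 3.09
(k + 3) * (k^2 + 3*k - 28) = k^3 + 6*k^2 - 19*k - 84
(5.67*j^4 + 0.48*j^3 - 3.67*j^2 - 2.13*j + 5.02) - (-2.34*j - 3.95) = 5.67*j^4 + 0.48*j^3 - 3.67*j^2 + 0.21*j + 8.97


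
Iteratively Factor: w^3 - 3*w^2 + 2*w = (w - 1)*(w^2 - 2*w) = (w - 2)*(w - 1)*(w)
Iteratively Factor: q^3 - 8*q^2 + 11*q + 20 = (q - 5)*(q^2 - 3*q - 4) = (q - 5)*(q + 1)*(q - 4)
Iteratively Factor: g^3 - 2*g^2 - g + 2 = (g - 2)*(g^2 - 1) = (g - 2)*(g + 1)*(g - 1)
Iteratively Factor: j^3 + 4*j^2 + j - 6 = (j + 2)*(j^2 + 2*j - 3) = (j - 1)*(j + 2)*(j + 3)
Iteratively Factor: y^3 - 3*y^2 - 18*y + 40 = (y - 5)*(y^2 + 2*y - 8) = (y - 5)*(y + 4)*(y - 2)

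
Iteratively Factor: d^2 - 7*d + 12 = (d - 4)*(d - 3)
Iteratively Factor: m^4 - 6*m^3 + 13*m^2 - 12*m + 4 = (m - 1)*(m^3 - 5*m^2 + 8*m - 4) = (m - 1)^2*(m^2 - 4*m + 4) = (m - 2)*(m - 1)^2*(m - 2)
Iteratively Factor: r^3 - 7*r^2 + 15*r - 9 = (r - 3)*(r^2 - 4*r + 3) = (r - 3)^2*(r - 1)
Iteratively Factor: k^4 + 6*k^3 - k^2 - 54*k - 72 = (k + 4)*(k^3 + 2*k^2 - 9*k - 18) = (k + 3)*(k + 4)*(k^2 - k - 6) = (k - 3)*(k + 3)*(k + 4)*(k + 2)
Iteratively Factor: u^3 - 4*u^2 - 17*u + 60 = (u - 3)*(u^2 - u - 20) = (u - 3)*(u + 4)*(u - 5)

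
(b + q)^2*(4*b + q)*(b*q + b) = 4*b^4*q + 4*b^4 + 9*b^3*q^2 + 9*b^3*q + 6*b^2*q^3 + 6*b^2*q^2 + b*q^4 + b*q^3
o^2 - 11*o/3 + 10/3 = (o - 2)*(o - 5/3)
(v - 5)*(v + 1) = v^2 - 4*v - 5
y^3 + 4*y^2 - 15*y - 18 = (y - 3)*(y + 1)*(y + 6)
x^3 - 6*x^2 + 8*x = x*(x - 4)*(x - 2)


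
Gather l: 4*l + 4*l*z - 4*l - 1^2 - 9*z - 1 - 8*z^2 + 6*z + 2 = 4*l*z - 8*z^2 - 3*z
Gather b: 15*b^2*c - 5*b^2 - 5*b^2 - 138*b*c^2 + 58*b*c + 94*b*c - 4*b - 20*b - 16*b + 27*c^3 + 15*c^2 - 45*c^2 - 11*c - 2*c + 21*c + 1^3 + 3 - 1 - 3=b^2*(15*c - 10) + b*(-138*c^2 + 152*c - 40) + 27*c^3 - 30*c^2 + 8*c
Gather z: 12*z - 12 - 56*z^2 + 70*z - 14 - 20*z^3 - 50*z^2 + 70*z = -20*z^3 - 106*z^2 + 152*z - 26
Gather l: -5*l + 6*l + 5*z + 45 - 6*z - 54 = l - z - 9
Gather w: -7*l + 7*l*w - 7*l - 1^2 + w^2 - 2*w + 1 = -14*l + w^2 + w*(7*l - 2)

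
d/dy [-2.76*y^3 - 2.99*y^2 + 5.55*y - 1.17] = -8.28*y^2 - 5.98*y + 5.55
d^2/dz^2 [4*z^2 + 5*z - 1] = 8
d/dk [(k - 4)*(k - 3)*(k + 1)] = 3*k^2 - 12*k + 5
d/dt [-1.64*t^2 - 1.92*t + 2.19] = -3.28*t - 1.92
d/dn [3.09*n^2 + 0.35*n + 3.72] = 6.18*n + 0.35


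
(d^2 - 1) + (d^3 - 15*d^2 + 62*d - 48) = d^3 - 14*d^2 + 62*d - 49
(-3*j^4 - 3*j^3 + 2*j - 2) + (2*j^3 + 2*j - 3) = -3*j^4 - j^3 + 4*j - 5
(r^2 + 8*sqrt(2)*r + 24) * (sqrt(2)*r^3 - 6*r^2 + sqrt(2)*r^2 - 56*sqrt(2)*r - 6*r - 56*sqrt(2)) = sqrt(2)*r^5 + sqrt(2)*r^4 + 10*r^4 - 80*sqrt(2)*r^3 + 10*r^3 - 1040*r^2 - 80*sqrt(2)*r^2 - 1344*sqrt(2)*r - 1040*r - 1344*sqrt(2)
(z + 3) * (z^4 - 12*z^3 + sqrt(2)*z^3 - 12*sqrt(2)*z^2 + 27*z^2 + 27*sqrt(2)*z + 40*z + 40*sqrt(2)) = z^5 - 9*z^4 + sqrt(2)*z^4 - 9*sqrt(2)*z^3 - 9*z^3 - 9*sqrt(2)*z^2 + 121*z^2 + 120*z + 121*sqrt(2)*z + 120*sqrt(2)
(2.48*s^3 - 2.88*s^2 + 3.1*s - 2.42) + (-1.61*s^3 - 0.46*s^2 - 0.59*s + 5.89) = 0.87*s^3 - 3.34*s^2 + 2.51*s + 3.47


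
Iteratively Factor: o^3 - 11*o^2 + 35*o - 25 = (o - 1)*(o^2 - 10*o + 25) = (o - 5)*(o - 1)*(o - 5)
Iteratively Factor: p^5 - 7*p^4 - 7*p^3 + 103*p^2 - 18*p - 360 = (p + 3)*(p^4 - 10*p^3 + 23*p^2 + 34*p - 120) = (p - 3)*(p + 3)*(p^3 - 7*p^2 + 2*p + 40) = (p - 4)*(p - 3)*(p + 3)*(p^2 - 3*p - 10) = (p - 5)*(p - 4)*(p - 3)*(p + 3)*(p + 2)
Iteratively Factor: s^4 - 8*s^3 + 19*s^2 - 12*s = (s - 1)*(s^3 - 7*s^2 + 12*s) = (s - 3)*(s - 1)*(s^2 - 4*s) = (s - 4)*(s - 3)*(s - 1)*(s)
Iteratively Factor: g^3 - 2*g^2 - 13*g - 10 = (g + 2)*(g^2 - 4*g - 5) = (g + 1)*(g + 2)*(g - 5)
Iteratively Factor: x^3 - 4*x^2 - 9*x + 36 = (x + 3)*(x^2 - 7*x + 12) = (x - 3)*(x + 3)*(x - 4)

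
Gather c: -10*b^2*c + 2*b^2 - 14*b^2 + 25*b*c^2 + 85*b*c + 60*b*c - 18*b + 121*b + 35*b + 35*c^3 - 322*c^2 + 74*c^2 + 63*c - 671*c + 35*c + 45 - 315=-12*b^2 + 138*b + 35*c^3 + c^2*(25*b - 248) + c*(-10*b^2 + 145*b - 573) - 270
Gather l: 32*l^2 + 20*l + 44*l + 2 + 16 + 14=32*l^2 + 64*l + 32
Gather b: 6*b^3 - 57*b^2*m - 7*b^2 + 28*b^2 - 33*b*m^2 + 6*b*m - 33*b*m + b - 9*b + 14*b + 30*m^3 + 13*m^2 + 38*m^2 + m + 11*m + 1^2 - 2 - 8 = 6*b^3 + b^2*(21 - 57*m) + b*(-33*m^2 - 27*m + 6) + 30*m^3 + 51*m^2 + 12*m - 9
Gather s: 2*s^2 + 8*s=2*s^2 + 8*s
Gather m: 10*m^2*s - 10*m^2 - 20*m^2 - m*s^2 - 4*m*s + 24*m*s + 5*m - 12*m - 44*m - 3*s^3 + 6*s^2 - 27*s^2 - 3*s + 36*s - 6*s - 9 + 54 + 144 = m^2*(10*s - 30) + m*(-s^2 + 20*s - 51) - 3*s^3 - 21*s^2 + 27*s + 189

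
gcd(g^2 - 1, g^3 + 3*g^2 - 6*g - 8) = g + 1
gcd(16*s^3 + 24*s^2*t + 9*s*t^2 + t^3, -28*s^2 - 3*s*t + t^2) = 4*s + t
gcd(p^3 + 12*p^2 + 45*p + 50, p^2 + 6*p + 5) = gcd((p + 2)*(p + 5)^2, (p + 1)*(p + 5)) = p + 5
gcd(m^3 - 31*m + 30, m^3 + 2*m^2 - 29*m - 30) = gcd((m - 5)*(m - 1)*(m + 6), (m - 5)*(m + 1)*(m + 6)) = m^2 + m - 30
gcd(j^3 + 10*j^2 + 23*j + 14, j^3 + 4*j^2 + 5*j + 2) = j^2 + 3*j + 2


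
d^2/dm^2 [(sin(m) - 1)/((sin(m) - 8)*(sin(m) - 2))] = (-sin(m)^5 - 6*sin(m)^4 + 68*sin(m)^3 - 130*sin(m)^2 - 132*sin(m) + 152)/((sin(m) - 8)^3*(sin(m) - 2)^3)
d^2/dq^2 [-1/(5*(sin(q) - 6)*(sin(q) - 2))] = (4*sin(q)^4 - 24*sin(q)^3 + 10*sin(q)^2 + 144*sin(q) - 104)/(5*(sin(q) - 6)^3*(sin(q) - 2)^3)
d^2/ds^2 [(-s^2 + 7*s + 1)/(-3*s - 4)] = 182/(27*s^3 + 108*s^2 + 144*s + 64)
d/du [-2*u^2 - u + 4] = -4*u - 1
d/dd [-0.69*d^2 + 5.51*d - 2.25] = 5.51 - 1.38*d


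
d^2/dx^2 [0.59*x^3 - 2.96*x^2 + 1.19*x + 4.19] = 3.54*x - 5.92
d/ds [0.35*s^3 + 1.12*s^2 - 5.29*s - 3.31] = 1.05*s^2 + 2.24*s - 5.29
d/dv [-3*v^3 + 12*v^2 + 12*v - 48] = -9*v^2 + 24*v + 12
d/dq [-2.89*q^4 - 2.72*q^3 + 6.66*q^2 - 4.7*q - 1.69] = -11.56*q^3 - 8.16*q^2 + 13.32*q - 4.7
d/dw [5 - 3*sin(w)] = -3*cos(w)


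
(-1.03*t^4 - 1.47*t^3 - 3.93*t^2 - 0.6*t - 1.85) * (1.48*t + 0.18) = -1.5244*t^5 - 2.361*t^4 - 6.081*t^3 - 1.5954*t^2 - 2.846*t - 0.333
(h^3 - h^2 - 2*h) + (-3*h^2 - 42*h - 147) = h^3 - 4*h^2 - 44*h - 147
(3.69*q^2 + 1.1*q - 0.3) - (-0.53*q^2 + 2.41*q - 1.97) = 4.22*q^2 - 1.31*q + 1.67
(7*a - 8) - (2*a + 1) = 5*a - 9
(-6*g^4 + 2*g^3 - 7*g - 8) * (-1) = 6*g^4 - 2*g^3 + 7*g + 8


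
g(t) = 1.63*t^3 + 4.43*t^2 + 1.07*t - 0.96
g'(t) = 4.89*t^2 + 8.86*t + 1.07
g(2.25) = 42.44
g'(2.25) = 45.76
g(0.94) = 5.31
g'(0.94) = 13.72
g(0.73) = 2.82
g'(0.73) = 10.14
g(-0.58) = -0.41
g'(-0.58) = -2.42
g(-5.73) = -168.30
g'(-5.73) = 110.86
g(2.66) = 63.91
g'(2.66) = 59.24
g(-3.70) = -26.84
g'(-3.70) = 35.23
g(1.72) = 22.28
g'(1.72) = 30.78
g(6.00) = 517.02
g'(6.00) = 230.27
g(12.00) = 3466.44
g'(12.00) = 811.55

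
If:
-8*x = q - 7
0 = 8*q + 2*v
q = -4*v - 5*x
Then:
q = 7/25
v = -28/25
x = 21/25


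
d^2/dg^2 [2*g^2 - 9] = 4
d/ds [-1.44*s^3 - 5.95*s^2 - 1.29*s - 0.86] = -4.32*s^2 - 11.9*s - 1.29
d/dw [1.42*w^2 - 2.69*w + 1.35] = 2.84*w - 2.69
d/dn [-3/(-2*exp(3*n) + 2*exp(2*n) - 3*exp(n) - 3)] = (-18*exp(2*n) + 12*exp(n) - 9)*exp(n)/(2*exp(3*n) - 2*exp(2*n) + 3*exp(n) + 3)^2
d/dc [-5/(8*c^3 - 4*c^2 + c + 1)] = 5*(24*c^2 - 8*c + 1)/(8*c^3 - 4*c^2 + c + 1)^2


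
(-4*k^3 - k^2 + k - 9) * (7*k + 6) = -28*k^4 - 31*k^3 + k^2 - 57*k - 54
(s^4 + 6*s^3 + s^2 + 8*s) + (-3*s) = s^4 + 6*s^3 + s^2 + 5*s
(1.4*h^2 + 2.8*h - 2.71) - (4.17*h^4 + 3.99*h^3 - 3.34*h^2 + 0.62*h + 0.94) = -4.17*h^4 - 3.99*h^3 + 4.74*h^2 + 2.18*h - 3.65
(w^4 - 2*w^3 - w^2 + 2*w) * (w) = w^5 - 2*w^4 - w^3 + 2*w^2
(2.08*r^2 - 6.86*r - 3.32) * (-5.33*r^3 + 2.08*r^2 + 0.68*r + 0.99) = -11.0864*r^5 + 40.8902*r^4 + 4.8412*r^3 - 9.5112*r^2 - 9.049*r - 3.2868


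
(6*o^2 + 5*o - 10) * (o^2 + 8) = 6*o^4 + 5*o^3 + 38*o^2 + 40*o - 80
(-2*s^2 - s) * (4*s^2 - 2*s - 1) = -8*s^4 + 4*s^2 + s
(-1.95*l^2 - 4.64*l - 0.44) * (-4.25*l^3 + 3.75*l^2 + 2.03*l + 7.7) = 8.2875*l^5 + 12.4075*l^4 - 19.4885*l^3 - 26.0842*l^2 - 36.6212*l - 3.388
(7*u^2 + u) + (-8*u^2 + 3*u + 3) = -u^2 + 4*u + 3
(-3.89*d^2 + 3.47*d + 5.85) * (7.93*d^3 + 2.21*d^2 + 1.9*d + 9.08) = -30.8477*d^5 + 18.9202*d^4 + 46.6682*d^3 - 15.7997*d^2 + 42.6226*d + 53.118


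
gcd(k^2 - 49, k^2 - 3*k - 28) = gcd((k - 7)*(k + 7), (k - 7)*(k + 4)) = k - 7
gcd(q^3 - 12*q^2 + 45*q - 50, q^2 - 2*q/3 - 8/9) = 1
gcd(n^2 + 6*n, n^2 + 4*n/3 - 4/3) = 1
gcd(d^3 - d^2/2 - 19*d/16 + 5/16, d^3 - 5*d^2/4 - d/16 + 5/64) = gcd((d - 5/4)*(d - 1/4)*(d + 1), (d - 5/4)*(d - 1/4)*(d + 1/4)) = d^2 - 3*d/2 + 5/16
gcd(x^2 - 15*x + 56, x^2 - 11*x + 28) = x - 7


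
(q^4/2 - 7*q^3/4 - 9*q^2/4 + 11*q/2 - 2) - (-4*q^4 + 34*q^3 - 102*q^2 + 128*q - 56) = 9*q^4/2 - 143*q^3/4 + 399*q^2/4 - 245*q/2 + 54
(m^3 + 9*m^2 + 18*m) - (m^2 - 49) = m^3 + 8*m^2 + 18*m + 49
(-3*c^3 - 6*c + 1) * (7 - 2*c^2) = 6*c^5 - 9*c^3 - 2*c^2 - 42*c + 7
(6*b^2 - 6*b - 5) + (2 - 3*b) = 6*b^2 - 9*b - 3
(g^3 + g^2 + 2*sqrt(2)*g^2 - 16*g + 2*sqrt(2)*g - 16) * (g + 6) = g^4 + 2*sqrt(2)*g^3 + 7*g^3 - 10*g^2 + 14*sqrt(2)*g^2 - 112*g + 12*sqrt(2)*g - 96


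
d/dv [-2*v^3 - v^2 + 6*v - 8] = -6*v^2 - 2*v + 6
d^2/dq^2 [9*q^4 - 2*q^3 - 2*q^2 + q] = 108*q^2 - 12*q - 4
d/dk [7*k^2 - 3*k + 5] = 14*k - 3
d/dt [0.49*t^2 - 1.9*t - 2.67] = 0.98*t - 1.9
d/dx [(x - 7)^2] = 2*x - 14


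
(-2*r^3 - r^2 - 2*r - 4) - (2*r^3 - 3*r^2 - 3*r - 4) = -4*r^3 + 2*r^2 + r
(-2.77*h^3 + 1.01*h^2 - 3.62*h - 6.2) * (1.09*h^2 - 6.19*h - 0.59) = -3.0193*h^5 + 18.2472*h^4 - 8.5634*h^3 + 15.0539*h^2 + 40.5138*h + 3.658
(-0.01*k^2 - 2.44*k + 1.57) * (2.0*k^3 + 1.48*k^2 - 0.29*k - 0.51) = -0.02*k^5 - 4.8948*k^4 - 0.4683*k^3 + 3.0363*k^2 + 0.7891*k - 0.8007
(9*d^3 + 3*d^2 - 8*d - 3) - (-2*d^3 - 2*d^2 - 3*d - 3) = 11*d^3 + 5*d^2 - 5*d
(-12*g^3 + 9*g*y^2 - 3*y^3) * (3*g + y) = -36*g^4 - 12*g^3*y + 27*g^2*y^2 - 3*y^4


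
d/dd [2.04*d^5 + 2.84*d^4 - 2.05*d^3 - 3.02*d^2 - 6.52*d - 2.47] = 10.2*d^4 + 11.36*d^3 - 6.15*d^2 - 6.04*d - 6.52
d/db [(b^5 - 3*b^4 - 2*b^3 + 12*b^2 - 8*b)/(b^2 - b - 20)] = (3*b^6 - 10*b^5 - 93*b^4 + 244*b^3 + 116*b^2 - 480*b + 160)/(b^4 - 2*b^3 - 39*b^2 + 40*b + 400)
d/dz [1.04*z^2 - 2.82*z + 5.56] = 2.08*z - 2.82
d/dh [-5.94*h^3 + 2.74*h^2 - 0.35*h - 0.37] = -17.82*h^2 + 5.48*h - 0.35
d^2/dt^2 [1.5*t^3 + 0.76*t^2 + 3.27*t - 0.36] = 9.0*t + 1.52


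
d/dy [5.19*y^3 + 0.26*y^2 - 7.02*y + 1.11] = 15.57*y^2 + 0.52*y - 7.02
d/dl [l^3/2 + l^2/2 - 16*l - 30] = 3*l^2/2 + l - 16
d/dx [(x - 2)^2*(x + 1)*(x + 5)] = 4*x^3 + 6*x^2 - 30*x + 4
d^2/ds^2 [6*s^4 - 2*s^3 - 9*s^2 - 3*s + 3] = 72*s^2 - 12*s - 18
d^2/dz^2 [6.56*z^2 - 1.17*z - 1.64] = 13.1200000000000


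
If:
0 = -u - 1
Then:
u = -1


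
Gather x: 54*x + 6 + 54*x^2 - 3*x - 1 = 54*x^2 + 51*x + 5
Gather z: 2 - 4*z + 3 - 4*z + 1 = 6 - 8*z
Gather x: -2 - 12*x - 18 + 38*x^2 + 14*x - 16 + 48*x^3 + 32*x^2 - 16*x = 48*x^3 + 70*x^2 - 14*x - 36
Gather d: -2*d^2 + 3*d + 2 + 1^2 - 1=-2*d^2 + 3*d + 2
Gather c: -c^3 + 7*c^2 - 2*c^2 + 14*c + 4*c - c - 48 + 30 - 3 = -c^3 + 5*c^2 + 17*c - 21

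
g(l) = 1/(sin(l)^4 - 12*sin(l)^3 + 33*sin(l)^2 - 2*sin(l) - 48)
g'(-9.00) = -0.02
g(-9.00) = -0.02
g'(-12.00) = -0.01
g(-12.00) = -0.02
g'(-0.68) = 0.05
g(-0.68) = -0.03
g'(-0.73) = 0.06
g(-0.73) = -0.04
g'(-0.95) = 0.15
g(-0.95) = -0.06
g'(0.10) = -0.00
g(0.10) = -0.02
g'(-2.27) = -0.11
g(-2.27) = -0.05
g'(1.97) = 0.01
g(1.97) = -0.03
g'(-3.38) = 0.01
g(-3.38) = -0.02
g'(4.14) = -0.20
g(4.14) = -0.07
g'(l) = (-4*sin(l)^3*cos(l) + 36*sin(l)^2*cos(l) - 66*sin(l)*cos(l) + 2*cos(l))/(sin(l)^4 - 12*sin(l)^3 + 33*sin(l)^2 - 2*sin(l) - 48)^2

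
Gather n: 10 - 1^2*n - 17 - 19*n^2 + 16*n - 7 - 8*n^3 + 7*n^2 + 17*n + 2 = -8*n^3 - 12*n^2 + 32*n - 12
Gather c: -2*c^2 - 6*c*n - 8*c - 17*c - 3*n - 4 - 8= -2*c^2 + c*(-6*n - 25) - 3*n - 12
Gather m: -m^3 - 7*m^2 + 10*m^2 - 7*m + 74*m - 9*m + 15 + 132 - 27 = -m^3 + 3*m^2 + 58*m + 120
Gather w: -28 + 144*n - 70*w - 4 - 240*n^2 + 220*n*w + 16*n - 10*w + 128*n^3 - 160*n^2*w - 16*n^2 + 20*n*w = 128*n^3 - 256*n^2 + 160*n + w*(-160*n^2 + 240*n - 80) - 32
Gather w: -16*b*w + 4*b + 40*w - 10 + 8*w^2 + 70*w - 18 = 4*b + 8*w^2 + w*(110 - 16*b) - 28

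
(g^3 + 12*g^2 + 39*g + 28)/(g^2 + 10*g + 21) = (g^2 + 5*g + 4)/(g + 3)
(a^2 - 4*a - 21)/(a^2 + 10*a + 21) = (a - 7)/(a + 7)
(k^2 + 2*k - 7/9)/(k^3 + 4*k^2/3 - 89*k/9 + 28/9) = (3*k + 7)/(3*k^2 + 5*k - 28)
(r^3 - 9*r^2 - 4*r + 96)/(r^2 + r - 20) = (r^2 - 5*r - 24)/(r + 5)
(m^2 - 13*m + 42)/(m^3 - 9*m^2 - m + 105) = (m - 6)/(m^2 - 2*m - 15)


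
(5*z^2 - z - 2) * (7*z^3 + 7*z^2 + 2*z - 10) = 35*z^5 + 28*z^4 - 11*z^3 - 66*z^2 + 6*z + 20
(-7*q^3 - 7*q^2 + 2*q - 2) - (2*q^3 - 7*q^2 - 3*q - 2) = -9*q^3 + 5*q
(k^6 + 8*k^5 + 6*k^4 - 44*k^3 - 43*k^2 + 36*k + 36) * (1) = k^6 + 8*k^5 + 6*k^4 - 44*k^3 - 43*k^2 + 36*k + 36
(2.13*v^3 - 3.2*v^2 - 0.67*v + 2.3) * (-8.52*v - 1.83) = -18.1476*v^4 + 23.3661*v^3 + 11.5644*v^2 - 18.3699*v - 4.209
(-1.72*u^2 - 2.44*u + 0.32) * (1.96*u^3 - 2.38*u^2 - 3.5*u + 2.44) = -3.3712*u^5 - 0.688800000000001*u^4 + 12.4544*u^3 + 3.5816*u^2 - 7.0736*u + 0.7808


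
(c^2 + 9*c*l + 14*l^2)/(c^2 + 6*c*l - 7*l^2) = (c + 2*l)/(c - l)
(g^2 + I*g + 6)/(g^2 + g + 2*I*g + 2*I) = (g^2 + I*g + 6)/(g^2 + g + 2*I*g + 2*I)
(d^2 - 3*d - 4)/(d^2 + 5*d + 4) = (d - 4)/(d + 4)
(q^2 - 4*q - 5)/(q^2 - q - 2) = (q - 5)/(q - 2)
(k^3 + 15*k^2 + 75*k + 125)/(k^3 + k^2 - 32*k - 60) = (k^2 + 10*k + 25)/(k^2 - 4*k - 12)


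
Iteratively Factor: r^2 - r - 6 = (r - 3)*(r + 2)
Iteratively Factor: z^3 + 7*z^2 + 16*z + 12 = (z + 2)*(z^2 + 5*z + 6) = (z + 2)*(z + 3)*(z + 2)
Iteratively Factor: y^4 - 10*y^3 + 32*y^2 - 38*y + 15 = (y - 5)*(y^3 - 5*y^2 + 7*y - 3) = (y - 5)*(y - 1)*(y^2 - 4*y + 3) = (y - 5)*(y - 3)*(y - 1)*(y - 1)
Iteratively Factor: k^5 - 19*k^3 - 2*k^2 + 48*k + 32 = (k - 2)*(k^4 + 2*k^3 - 15*k^2 - 32*k - 16) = (k - 4)*(k - 2)*(k^3 + 6*k^2 + 9*k + 4) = (k - 4)*(k - 2)*(k + 1)*(k^2 + 5*k + 4) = (k - 4)*(k - 2)*(k + 1)^2*(k + 4)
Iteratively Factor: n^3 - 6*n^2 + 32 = (n + 2)*(n^2 - 8*n + 16) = (n - 4)*(n + 2)*(n - 4)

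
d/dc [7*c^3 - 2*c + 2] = 21*c^2 - 2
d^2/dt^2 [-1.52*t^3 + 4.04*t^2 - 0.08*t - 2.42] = 8.08 - 9.12*t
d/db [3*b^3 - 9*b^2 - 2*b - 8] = 9*b^2 - 18*b - 2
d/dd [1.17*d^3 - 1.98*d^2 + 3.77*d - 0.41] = 3.51*d^2 - 3.96*d + 3.77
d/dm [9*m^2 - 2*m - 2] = 18*m - 2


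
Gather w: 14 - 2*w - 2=12 - 2*w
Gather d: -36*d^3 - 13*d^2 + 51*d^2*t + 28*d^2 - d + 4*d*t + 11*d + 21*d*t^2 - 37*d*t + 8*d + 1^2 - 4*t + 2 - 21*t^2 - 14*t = -36*d^3 + d^2*(51*t + 15) + d*(21*t^2 - 33*t + 18) - 21*t^2 - 18*t + 3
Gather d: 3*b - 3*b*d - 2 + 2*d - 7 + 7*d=3*b + d*(9 - 3*b) - 9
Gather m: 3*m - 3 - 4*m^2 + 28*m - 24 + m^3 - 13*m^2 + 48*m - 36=m^3 - 17*m^2 + 79*m - 63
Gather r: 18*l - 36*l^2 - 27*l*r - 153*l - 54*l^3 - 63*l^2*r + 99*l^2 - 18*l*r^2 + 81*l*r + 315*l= -54*l^3 + 63*l^2 - 18*l*r^2 + 180*l + r*(-63*l^2 + 54*l)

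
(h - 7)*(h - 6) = h^2 - 13*h + 42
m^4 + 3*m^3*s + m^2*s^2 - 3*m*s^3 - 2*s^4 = (m - s)*(m + s)^2*(m + 2*s)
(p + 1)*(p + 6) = p^2 + 7*p + 6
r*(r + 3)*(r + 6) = r^3 + 9*r^2 + 18*r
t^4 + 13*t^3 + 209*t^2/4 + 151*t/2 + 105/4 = (t + 1/2)*(t + 5/2)*(t + 3)*(t + 7)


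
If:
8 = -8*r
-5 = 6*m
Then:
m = -5/6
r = -1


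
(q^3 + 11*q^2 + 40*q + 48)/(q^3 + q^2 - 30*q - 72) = (q + 4)/(q - 6)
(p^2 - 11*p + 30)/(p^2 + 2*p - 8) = (p^2 - 11*p + 30)/(p^2 + 2*p - 8)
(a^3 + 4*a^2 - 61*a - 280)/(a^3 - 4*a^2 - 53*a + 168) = (a + 5)/(a - 3)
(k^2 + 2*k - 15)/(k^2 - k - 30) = (k - 3)/(k - 6)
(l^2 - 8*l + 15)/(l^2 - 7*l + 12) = (l - 5)/(l - 4)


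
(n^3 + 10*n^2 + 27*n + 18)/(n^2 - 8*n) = (n^3 + 10*n^2 + 27*n + 18)/(n*(n - 8))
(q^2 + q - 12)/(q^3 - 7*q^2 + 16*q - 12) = (q + 4)/(q^2 - 4*q + 4)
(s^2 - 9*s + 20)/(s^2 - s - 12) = (s - 5)/(s + 3)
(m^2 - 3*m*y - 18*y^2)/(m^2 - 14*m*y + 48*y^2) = (-m - 3*y)/(-m + 8*y)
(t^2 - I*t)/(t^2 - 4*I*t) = (t - I)/(t - 4*I)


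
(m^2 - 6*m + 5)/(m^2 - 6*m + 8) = (m^2 - 6*m + 5)/(m^2 - 6*m + 8)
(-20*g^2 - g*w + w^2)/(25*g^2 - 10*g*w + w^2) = (4*g + w)/(-5*g + w)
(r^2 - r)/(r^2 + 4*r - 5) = r/(r + 5)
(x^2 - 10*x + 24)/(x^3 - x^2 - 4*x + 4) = (x^2 - 10*x + 24)/(x^3 - x^2 - 4*x + 4)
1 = 1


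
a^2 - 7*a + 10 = (a - 5)*(a - 2)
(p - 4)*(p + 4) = p^2 - 16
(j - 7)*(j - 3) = j^2 - 10*j + 21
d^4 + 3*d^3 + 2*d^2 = d^2*(d + 1)*(d + 2)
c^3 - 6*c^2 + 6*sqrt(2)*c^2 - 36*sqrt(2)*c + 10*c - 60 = (c - 6)*(c + sqrt(2))*(c + 5*sqrt(2))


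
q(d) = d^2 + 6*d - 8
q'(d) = 2*d + 6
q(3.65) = 27.22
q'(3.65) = 13.30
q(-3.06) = -17.00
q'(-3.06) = -0.12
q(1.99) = 7.90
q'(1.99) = 9.98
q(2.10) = 9.01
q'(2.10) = 10.20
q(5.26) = 51.23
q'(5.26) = 16.52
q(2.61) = 14.47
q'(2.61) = 11.22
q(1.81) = 6.14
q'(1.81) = 9.62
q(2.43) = 12.48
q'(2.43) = 10.86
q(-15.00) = 127.00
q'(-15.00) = -24.00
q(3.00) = 19.00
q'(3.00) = 12.00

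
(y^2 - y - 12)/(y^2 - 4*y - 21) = (y - 4)/(y - 7)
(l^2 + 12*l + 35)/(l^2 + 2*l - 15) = (l + 7)/(l - 3)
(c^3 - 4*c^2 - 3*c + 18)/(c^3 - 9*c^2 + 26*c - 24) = (c^2 - c - 6)/(c^2 - 6*c + 8)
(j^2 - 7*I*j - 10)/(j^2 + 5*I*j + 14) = (j - 5*I)/(j + 7*I)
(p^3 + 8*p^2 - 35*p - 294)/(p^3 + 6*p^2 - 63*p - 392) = (p - 6)/(p - 8)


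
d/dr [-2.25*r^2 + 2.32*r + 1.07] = 2.32 - 4.5*r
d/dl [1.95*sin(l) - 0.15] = 1.95*cos(l)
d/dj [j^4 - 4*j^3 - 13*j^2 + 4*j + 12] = 4*j^3 - 12*j^2 - 26*j + 4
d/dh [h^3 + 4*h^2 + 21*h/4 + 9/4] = 3*h^2 + 8*h + 21/4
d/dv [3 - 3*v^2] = -6*v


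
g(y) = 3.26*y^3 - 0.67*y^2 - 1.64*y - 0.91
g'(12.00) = 1390.60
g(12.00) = 5516.21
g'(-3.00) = 90.40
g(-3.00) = -90.04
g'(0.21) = -1.49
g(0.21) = -1.25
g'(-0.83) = 6.21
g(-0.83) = -1.87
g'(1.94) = 32.57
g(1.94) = 17.19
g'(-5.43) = 294.00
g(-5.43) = -533.70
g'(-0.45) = 0.94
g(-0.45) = -0.60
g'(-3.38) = 114.62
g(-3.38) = -128.90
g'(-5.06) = 255.54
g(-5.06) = -432.11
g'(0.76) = 2.99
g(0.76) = -1.11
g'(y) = 9.78*y^2 - 1.34*y - 1.64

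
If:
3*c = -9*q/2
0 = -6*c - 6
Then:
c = -1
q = 2/3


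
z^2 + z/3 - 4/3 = (z - 1)*(z + 4/3)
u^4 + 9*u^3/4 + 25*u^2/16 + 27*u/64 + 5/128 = (u + 1/4)^2*(u + 1/2)*(u + 5/4)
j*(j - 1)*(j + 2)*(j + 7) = j^4 + 8*j^3 + 5*j^2 - 14*j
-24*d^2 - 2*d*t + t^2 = (-6*d + t)*(4*d + t)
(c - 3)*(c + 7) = c^2 + 4*c - 21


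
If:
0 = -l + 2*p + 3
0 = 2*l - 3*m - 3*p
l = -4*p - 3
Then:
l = 1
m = 5/3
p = -1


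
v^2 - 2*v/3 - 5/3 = (v - 5/3)*(v + 1)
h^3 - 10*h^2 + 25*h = h*(h - 5)^2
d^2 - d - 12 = (d - 4)*(d + 3)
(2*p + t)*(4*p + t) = 8*p^2 + 6*p*t + t^2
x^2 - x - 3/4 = (x - 3/2)*(x + 1/2)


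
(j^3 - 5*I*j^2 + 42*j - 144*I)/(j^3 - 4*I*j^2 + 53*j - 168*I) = (j + 6*I)/(j + 7*I)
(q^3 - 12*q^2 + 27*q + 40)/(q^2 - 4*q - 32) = (q^2 - 4*q - 5)/(q + 4)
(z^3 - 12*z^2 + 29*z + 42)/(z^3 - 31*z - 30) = (z - 7)/(z + 5)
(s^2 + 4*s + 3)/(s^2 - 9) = (s + 1)/(s - 3)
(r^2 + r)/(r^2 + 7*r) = (r + 1)/(r + 7)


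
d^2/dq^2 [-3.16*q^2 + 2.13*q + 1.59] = -6.32000000000000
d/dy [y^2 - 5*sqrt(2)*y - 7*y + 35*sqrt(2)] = 2*y - 5*sqrt(2) - 7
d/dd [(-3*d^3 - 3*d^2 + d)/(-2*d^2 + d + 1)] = (6*d^4 - 6*d^3 - 10*d^2 - 6*d + 1)/(4*d^4 - 4*d^3 - 3*d^2 + 2*d + 1)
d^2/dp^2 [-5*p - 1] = 0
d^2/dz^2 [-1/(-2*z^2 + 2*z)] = (-z*(z - 1) + (2*z - 1)^2)/(z^3*(z - 1)^3)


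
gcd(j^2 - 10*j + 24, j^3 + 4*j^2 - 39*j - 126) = j - 6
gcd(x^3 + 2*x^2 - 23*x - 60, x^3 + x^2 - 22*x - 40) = x^2 - x - 20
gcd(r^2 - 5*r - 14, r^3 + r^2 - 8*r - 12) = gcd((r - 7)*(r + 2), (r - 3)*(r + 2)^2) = r + 2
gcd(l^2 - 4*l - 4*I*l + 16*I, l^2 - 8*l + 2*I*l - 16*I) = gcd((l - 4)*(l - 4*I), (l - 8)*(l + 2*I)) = 1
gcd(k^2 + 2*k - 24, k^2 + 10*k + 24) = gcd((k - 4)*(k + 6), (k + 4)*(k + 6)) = k + 6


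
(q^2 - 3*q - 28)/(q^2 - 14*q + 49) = (q + 4)/(q - 7)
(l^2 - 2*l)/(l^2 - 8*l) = (l - 2)/(l - 8)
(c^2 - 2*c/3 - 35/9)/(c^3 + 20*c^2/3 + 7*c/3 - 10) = (c - 7/3)/(c^2 + 5*c - 6)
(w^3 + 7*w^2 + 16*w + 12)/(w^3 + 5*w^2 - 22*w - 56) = (w^2 + 5*w + 6)/(w^2 + 3*w - 28)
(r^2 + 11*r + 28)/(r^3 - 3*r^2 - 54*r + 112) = (r + 4)/(r^2 - 10*r + 16)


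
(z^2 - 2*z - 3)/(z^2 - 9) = (z + 1)/(z + 3)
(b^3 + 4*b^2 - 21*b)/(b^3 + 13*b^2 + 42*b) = (b - 3)/(b + 6)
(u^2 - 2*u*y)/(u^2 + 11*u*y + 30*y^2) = u*(u - 2*y)/(u^2 + 11*u*y + 30*y^2)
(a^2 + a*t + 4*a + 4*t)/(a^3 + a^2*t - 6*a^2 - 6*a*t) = (a + 4)/(a*(a - 6))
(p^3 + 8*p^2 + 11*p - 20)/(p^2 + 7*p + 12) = (p^2 + 4*p - 5)/(p + 3)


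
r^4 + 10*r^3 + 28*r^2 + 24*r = r*(r + 2)^2*(r + 6)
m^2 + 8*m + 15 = (m + 3)*(m + 5)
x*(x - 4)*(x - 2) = x^3 - 6*x^2 + 8*x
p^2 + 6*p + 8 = (p + 2)*(p + 4)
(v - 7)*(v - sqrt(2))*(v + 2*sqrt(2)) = v^3 - 7*v^2 + sqrt(2)*v^2 - 7*sqrt(2)*v - 4*v + 28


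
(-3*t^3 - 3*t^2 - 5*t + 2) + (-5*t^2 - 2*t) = -3*t^3 - 8*t^2 - 7*t + 2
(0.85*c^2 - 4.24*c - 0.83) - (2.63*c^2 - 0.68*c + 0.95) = -1.78*c^2 - 3.56*c - 1.78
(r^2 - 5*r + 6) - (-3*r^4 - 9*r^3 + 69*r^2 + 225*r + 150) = 3*r^4 + 9*r^3 - 68*r^2 - 230*r - 144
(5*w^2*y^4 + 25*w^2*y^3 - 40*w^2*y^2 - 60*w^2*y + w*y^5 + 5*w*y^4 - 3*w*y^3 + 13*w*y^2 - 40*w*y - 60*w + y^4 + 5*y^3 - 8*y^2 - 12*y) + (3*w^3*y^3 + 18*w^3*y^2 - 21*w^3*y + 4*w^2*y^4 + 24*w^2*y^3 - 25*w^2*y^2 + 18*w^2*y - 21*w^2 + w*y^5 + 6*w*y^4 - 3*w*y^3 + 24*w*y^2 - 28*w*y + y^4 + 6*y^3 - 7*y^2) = 3*w^3*y^3 + 18*w^3*y^2 - 21*w^3*y + 9*w^2*y^4 + 49*w^2*y^3 - 65*w^2*y^2 - 42*w^2*y - 21*w^2 + 2*w*y^5 + 11*w*y^4 - 6*w*y^3 + 37*w*y^2 - 68*w*y - 60*w + 2*y^4 + 11*y^3 - 15*y^2 - 12*y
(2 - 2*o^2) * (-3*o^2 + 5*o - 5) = 6*o^4 - 10*o^3 + 4*o^2 + 10*o - 10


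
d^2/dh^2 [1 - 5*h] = 0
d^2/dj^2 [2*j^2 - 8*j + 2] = 4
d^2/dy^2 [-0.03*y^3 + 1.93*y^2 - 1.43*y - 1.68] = 3.86 - 0.18*y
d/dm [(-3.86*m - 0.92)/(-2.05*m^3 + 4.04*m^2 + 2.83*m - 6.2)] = (-15.826*m^3 + 9.9364*m^2 + 7.4336*m + 26.5356)/(4.2025*m^6 - 16.564*m^5 + 4.7186*m^4 + 48.2864*m^3 - 42.0871*m^2 - 35.092*m + 38.44)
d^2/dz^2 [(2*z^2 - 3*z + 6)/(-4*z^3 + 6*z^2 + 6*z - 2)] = (-8*z^6 + 36*z^5 - 234*z^4 + 379*z^3 - 108*z^2 - 99*z - 65)/(8*z^9 - 36*z^8 + 18*z^7 + 93*z^6 - 63*z^5 - 90*z^4 + 33*z^3 + 18*z^2 - 9*z + 1)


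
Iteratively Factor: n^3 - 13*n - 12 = (n + 3)*(n^2 - 3*n - 4) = (n - 4)*(n + 3)*(n + 1)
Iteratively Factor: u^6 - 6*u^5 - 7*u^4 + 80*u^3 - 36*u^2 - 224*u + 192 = (u + 2)*(u^5 - 8*u^4 + 9*u^3 + 62*u^2 - 160*u + 96) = (u - 4)*(u + 2)*(u^4 - 4*u^3 - 7*u^2 + 34*u - 24) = (u - 4)^2*(u + 2)*(u^3 - 7*u + 6) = (u - 4)^2*(u - 1)*(u + 2)*(u^2 + u - 6) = (u - 4)^2*(u - 1)*(u + 2)*(u + 3)*(u - 2)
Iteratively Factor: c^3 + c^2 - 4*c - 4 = (c + 1)*(c^2 - 4) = (c - 2)*(c + 1)*(c + 2)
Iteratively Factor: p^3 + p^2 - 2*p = (p)*(p^2 + p - 2) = p*(p + 2)*(p - 1)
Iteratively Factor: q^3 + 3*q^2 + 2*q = (q + 2)*(q^2 + q) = q*(q + 2)*(q + 1)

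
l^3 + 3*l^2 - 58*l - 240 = (l - 8)*(l + 5)*(l + 6)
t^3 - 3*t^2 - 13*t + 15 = (t - 5)*(t - 1)*(t + 3)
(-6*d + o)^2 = 36*d^2 - 12*d*o + o^2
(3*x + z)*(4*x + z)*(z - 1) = 12*x^2*z - 12*x^2 + 7*x*z^2 - 7*x*z + z^3 - z^2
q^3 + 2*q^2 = q^2*(q + 2)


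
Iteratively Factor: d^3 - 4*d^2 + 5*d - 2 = (d - 2)*(d^2 - 2*d + 1) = (d - 2)*(d - 1)*(d - 1)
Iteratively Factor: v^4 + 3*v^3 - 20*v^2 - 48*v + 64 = (v - 1)*(v^3 + 4*v^2 - 16*v - 64) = (v - 1)*(v + 4)*(v^2 - 16) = (v - 1)*(v + 4)^2*(v - 4)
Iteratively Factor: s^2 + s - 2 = (s - 1)*(s + 2)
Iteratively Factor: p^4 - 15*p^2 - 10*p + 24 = (p + 2)*(p^3 - 2*p^2 - 11*p + 12) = (p - 1)*(p + 2)*(p^2 - p - 12) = (p - 4)*(p - 1)*(p + 2)*(p + 3)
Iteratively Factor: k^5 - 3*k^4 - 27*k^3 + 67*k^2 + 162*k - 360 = (k + 3)*(k^4 - 6*k^3 - 9*k^2 + 94*k - 120) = (k - 5)*(k + 3)*(k^3 - k^2 - 14*k + 24) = (k - 5)*(k - 3)*(k + 3)*(k^2 + 2*k - 8) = (k - 5)*(k - 3)*(k + 3)*(k + 4)*(k - 2)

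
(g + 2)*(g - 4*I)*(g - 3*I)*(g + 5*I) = g^4 + 2*g^3 - 2*I*g^3 + 23*g^2 - 4*I*g^2 + 46*g - 60*I*g - 120*I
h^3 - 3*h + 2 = (h - 1)^2*(h + 2)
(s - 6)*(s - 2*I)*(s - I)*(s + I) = s^4 - 6*s^3 - 2*I*s^3 + s^2 + 12*I*s^2 - 6*s - 2*I*s + 12*I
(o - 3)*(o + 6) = o^2 + 3*o - 18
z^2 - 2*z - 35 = (z - 7)*(z + 5)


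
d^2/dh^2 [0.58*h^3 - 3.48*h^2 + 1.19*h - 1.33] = 3.48*h - 6.96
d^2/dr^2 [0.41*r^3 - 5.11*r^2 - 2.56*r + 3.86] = 2.46*r - 10.22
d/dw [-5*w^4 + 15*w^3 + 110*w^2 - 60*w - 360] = -20*w^3 + 45*w^2 + 220*w - 60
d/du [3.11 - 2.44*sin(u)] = -2.44*cos(u)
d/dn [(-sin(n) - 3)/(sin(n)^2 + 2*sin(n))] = (cos(n) + 6/tan(n) + 6*cos(n)/sin(n)^2)/(sin(n) + 2)^2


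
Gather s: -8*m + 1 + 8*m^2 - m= 8*m^2 - 9*m + 1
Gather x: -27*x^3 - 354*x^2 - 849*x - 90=-27*x^3 - 354*x^2 - 849*x - 90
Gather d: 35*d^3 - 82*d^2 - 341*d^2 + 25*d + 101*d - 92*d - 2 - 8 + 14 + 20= 35*d^3 - 423*d^2 + 34*d + 24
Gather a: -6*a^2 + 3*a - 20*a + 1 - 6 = -6*a^2 - 17*a - 5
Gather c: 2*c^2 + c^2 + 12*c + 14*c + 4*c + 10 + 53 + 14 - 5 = 3*c^2 + 30*c + 72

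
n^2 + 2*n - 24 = (n - 4)*(n + 6)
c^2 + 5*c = c*(c + 5)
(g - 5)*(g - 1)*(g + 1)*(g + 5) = g^4 - 26*g^2 + 25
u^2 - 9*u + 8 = (u - 8)*(u - 1)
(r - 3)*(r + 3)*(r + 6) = r^3 + 6*r^2 - 9*r - 54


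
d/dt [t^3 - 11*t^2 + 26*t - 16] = 3*t^2 - 22*t + 26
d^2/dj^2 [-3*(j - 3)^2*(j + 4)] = 12 - 18*j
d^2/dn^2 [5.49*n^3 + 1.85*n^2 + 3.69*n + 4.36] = 32.94*n + 3.7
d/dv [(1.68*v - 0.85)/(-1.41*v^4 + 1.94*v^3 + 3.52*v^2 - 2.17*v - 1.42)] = (7.1064*v^4 - 11.3124*v^3 - 0.9666*v^2 + 5.984*v - 4.2301)/(1.9881*v^8 - 5.4708*v^7 - 6.1628*v^6 + 19.777*v^5 + 7.9752*v^4 - 20.7864*v^3 - 5.2879*v^2 + 6.1628*v + 2.0164)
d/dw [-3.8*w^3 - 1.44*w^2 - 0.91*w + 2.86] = -11.4*w^2 - 2.88*w - 0.91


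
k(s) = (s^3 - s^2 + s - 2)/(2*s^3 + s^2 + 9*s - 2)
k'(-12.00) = 0.00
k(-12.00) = 0.55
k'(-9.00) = 0.00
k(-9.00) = 0.56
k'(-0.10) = 1.81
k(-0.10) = 0.73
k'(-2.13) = -0.07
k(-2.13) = 0.51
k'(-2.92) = -0.04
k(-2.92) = 0.55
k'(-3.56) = -0.02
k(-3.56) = 0.57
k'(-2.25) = -0.07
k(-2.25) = 0.52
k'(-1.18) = -0.08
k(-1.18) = 0.43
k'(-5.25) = 0.00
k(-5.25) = 0.58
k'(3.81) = 0.06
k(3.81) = 0.27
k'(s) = (-6*s^2 - 2*s - 9)*(s^3 - s^2 + s - 2)/(2*s^3 + s^2 + 9*s - 2)^2 + (3*s^2 - 2*s + 1)/(2*s^3 + s^2 + 9*s - 2)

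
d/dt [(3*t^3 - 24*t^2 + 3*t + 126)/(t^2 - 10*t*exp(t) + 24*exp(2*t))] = 3*((t^2 - 10*t*exp(t) + 24*exp(2*t))*(3*t^2 - 16*t + 1) + 2*(t^3 - 8*t^2 + t + 42)*(5*t*exp(t) - t - 24*exp(2*t) + 5*exp(t)))/(t^2 - 10*t*exp(t) + 24*exp(2*t))^2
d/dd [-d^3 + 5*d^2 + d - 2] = -3*d^2 + 10*d + 1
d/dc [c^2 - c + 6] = 2*c - 1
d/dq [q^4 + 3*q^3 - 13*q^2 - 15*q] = 4*q^3 + 9*q^2 - 26*q - 15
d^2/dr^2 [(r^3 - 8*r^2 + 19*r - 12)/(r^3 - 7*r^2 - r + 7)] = 2*(-r^3 + 57*r^2 - 363*r + 859)/(r^6 - 18*r^5 + 87*r^4 + 36*r^3 - 609*r^2 - 882*r - 343)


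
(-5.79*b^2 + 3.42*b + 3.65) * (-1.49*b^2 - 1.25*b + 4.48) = 8.6271*b^4 + 2.1417*b^3 - 35.6527*b^2 + 10.7591*b + 16.352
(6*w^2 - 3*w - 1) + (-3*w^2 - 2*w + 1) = 3*w^2 - 5*w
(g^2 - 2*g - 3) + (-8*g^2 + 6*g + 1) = -7*g^2 + 4*g - 2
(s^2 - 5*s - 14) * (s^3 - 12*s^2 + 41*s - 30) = s^5 - 17*s^4 + 87*s^3 - 67*s^2 - 424*s + 420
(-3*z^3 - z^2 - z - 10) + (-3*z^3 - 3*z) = -6*z^3 - z^2 - 4*z - 10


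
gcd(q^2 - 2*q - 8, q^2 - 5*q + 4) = q - 4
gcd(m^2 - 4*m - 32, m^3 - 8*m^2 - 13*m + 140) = m + 4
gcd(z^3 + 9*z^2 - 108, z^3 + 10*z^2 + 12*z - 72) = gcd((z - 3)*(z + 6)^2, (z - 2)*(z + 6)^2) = z^2 + 12*z + 36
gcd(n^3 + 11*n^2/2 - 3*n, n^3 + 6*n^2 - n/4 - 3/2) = n^2 + 11*n/2 - 3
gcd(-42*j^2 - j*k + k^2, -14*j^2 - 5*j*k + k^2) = 7*j - k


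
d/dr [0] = 0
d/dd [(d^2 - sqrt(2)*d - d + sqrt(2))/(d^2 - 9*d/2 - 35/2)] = 2*(-7*d^2 + 2*sqrt(2)*d^2 - 70*d - 4*sqrt(2)*d + 35 + 44*sqrt(2))/(4*d^4 - 36*d^3 - 59*d^2 + 630*d + 1225)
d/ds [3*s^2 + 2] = 6*s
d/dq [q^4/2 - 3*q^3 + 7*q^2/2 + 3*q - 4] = 2*q^3 - 9*q^2 + 7*q + 3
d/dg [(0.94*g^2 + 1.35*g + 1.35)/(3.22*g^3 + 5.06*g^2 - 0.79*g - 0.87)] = (-3.0268*g^4 - 8.694*g^3 - 20.6146*g^2 - 15.2976*g - 0.108)/(10.3684*g^6 + 32.5864*g^5 + 20.516*g^4 - 13.5976*g^3 - 8.1803*g^2 + 1.3746*g + 0.7569)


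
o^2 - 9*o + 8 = (o - 8)*(o - 1)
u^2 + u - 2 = (u - 1)*(u + 2)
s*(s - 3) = s^2 - 3*s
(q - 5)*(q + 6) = q^2 + q - 30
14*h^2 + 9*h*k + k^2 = (2*h + k)*(7*h + k)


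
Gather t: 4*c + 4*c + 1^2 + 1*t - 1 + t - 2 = 8*c + 2*t - 2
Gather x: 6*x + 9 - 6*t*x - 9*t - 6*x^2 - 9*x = -9*t - 6*x^2 + x*(-6*t - 3) + 9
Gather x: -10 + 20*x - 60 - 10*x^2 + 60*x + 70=-10*x^2 + 80*x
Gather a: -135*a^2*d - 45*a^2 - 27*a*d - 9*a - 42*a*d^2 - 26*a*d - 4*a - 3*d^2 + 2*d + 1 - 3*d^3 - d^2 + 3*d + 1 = a^2*(-135*d - 45) + a*(-42*d^2 - 53*d - 13) - 3*d^3 - 4*d^2 + 5*d + 2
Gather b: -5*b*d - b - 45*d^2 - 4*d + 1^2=b*(-5*d - 1) - 45*d^2 - 4*d + 1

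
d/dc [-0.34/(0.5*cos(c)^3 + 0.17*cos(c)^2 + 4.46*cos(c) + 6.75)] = (0.51*sin(c)^2 - 0.1156*cos(c) - 2.0264)*sin(c)/(0.5*cos(c)^3 + 0.17*cos(c)^2 + 4.46*cos(c) + 6.75)^2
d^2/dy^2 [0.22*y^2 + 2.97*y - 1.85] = 0.440000000000000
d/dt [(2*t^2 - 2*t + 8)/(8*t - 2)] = (4*t^2 - 2*t - 15)/(16*t^2 - 8*t + 1)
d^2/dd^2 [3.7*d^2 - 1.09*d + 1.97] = 7.40000000000000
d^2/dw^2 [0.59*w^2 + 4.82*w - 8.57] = 1.18000000000000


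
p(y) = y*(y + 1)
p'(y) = 2*y + 1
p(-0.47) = -0.25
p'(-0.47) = 0.06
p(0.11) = 0.12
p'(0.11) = 1.22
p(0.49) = 0.73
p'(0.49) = 1.98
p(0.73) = 1.26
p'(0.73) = 2.46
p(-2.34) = 3.14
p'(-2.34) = -3.68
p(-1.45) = 0.65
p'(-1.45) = -1.90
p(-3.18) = 6.93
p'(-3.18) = -5.36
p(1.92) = 5.61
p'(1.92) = 4.84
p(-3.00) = 6.00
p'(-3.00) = -5.00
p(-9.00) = 72.00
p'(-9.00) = -17.00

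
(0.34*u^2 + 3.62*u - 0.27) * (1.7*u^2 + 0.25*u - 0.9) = 0.578*u^4 + 6.239*u^3 + 0.14*u^2 - 3.3255*u + 0.243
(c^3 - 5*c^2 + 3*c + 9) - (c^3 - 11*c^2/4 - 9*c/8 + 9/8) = -9*c^2/4 + 33*c/8 + 63/8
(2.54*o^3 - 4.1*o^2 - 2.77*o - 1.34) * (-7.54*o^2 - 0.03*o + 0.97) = -19.1516*o^5 + 30.8378*o^4 + 23.4726*o^3 + 6.2097*o^2 - 2.6467*o - 1.2998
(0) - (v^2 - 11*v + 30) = -v^2 + 11*v - 30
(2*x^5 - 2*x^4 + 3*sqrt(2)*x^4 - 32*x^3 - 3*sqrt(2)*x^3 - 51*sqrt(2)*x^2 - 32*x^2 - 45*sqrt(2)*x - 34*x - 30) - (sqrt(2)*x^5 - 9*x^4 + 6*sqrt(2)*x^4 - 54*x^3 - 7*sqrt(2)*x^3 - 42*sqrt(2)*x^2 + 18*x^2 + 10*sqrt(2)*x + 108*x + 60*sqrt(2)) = -sqrt(2)*x^5 + 2*x^5 - 3*sqrt(2)*x^4 + 7*x^4 + 4*sqrt(2)*x^3 + 22*x^3 - 50*x^2 - 9*sqrt(2)*x^2 - 142*x - 55*sqrt(2)*x - 60*sqrt(2) - 30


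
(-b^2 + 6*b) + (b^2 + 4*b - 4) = 10*b - 4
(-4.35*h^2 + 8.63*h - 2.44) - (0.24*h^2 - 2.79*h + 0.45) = -4.59*h^2 + 11.42*h - 2.89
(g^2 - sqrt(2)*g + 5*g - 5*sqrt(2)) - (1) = g^2 - sqrt(2)*g + 5*g - 5*sqrt(2) - 1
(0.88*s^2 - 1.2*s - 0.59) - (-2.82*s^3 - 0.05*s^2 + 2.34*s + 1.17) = 2.82*s^3 + 0.93*s^2 - 3.54*s - 1.76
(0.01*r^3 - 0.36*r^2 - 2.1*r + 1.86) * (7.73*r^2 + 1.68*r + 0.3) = 0.0773*r^5 - 2.766*r^4 - 16.8348*r^3 + 10.7418*r^2 + 2.4948*r + 0.558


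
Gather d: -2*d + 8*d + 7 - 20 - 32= 6*d - 45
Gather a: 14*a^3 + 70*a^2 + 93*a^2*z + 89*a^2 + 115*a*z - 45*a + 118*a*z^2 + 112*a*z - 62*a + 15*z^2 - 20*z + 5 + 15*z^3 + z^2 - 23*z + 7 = 14*a^3 + a^2*(93*z + 159) + a*(118*z^2 + 227*z - 107) + 15*z^3 + 16*z^2 - 43*z + 12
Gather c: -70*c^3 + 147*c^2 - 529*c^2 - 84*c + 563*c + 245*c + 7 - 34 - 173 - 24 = -70*c^3 - 382*c^2 + 724*c - 224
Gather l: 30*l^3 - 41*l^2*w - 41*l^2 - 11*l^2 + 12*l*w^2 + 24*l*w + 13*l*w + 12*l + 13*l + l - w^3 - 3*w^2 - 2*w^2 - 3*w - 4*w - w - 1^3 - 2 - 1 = 30*l^3 + l^2*(-41*w - 52) + l*(12*w^2 + 37*w + 26) - w^3 - 5*w^2 - 8*w - 4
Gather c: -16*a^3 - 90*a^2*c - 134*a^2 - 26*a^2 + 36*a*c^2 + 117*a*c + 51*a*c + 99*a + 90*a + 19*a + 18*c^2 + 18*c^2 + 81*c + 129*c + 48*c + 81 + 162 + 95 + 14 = -16*a^3 - 160*a^2 + 208*a + c^2*(36*a + 36) + c*(-90*a^2 + 168*a + 258) + 352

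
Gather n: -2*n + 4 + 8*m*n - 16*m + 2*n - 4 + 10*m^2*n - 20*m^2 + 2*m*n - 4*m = -20*m^2 - 20*m + n*(10*m^2 + 10*m)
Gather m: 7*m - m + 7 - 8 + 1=6*m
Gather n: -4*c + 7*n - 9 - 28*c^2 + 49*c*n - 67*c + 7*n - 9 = -28*c^2 - 71*c + n*(49*c + 14) - 18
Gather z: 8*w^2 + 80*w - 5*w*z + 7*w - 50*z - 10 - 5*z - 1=8*w^2 + 87*w + z*(-5*w - 55) - 11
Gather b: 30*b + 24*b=54*b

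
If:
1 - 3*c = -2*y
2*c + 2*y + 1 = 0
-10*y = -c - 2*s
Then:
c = 0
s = -5/2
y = -1/2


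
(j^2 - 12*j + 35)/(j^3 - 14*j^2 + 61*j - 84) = (j - 5)/(j^2 - 7*j + 12)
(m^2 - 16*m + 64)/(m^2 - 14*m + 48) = (m - 8)/(m - 6)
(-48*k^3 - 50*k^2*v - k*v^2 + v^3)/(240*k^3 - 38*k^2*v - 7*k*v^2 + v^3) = (k + v)/(-5*k + v)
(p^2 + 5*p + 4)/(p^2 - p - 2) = (p + 4)/(p - 2)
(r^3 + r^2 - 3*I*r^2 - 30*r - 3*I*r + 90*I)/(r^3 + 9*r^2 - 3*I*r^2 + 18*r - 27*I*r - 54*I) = (r - 5)/(r + 3)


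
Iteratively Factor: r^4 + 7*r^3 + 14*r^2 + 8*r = (r + 2)*(r^3 + 5*r^2 + 4*r) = (r + 1)*(r + 2)*(r^2 + 4*r) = (r + 1)*(r + 2)*(r + 4)*(r)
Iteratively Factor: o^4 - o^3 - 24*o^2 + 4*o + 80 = (o + 2)*(o^3 - 3*o^2 - 18*o + 40) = (o - 2)*(o + 2)*(o^2 - o - 20) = (o - 5)*(o - 2)*(o + 2)*(o + 4)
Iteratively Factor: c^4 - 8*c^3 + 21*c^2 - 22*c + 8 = (c - 2)*(c^3 - 6*c^2 + 9*c - 4) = (c - 2)*(c - 1)*(c^2 - 5*c + 4) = (c - 2)*(c - 1)^2*(c - 4)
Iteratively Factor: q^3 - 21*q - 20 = (q + 4)*(q^2 - 4*q - 5) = (q - 5)*(q + 4)*(q + 1)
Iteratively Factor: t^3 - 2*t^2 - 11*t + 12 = (t - 1)*(t^2 - t - 12) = (t - 4)*(t - 1)*(t + 3)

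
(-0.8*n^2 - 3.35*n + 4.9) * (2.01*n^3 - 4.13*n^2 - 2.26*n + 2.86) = -1.608*n^5 - 3.4295*n^4 + 25.4925*n^3 - 14.954*n^2 - 20.655*n + 14.014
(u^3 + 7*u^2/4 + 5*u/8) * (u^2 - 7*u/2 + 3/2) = u^5 - 7*u^4/4 - 4*u^3 + 7*u^2/16 + 15*u/16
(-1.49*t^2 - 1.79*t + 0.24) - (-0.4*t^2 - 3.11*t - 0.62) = -1.09*t^2 + 1.32*t + 0.86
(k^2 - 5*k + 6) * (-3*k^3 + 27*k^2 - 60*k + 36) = -3*k^5 + 42*k^4 - 213*k^3 + 498*k^2 - 540*k + 216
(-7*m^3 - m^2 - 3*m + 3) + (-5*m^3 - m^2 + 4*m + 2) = -12*m^3 - 2*m^2 + m + 5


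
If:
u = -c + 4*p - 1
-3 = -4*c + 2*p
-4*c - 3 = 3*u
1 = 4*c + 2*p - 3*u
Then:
No Solution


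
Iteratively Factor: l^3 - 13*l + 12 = (l - 1)*(l^2 + l - 12) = (l - 3)*(l - 1)*(l + 4)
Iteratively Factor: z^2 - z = (z - 1)*(z)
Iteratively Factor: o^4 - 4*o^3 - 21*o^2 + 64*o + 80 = (o + 4)*(o^3 - 8*o^2 + 11*o + 20) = (o + 1)*(o + 4)*(o^2 - 9*o + 20) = (o - 5)*(o + 1)*(o + 4)*(o - 4)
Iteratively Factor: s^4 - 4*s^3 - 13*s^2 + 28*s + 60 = (s - 3)*(s^3 - s^2 - 16*s - 20) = (s - 3)*(s + 2)*(s^2 - 3*s - 10) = (s - 3)*(s + 2)^2*(s - 5)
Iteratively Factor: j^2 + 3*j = (j + 3)*(j)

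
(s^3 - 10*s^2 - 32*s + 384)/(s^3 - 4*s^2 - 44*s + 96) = (s - 8)/(s - 2)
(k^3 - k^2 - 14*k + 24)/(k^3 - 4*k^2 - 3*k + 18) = (k^2 + 2*k - 8)/(k^2 - k - 6)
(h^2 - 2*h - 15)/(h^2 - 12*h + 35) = (h + 3)/(h - 7)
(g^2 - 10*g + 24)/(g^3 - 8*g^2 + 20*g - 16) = (g - 6)/(g^2 - 4*g + 4)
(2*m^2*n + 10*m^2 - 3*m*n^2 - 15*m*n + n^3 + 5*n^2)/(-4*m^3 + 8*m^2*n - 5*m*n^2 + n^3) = (-n - 5)/(2*m - n)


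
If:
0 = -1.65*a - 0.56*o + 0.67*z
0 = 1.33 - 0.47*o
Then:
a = 0.406060606060606*z - 0.960412637008382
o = 2.83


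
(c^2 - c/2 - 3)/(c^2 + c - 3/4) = 2*(c - 2)/(2*c - 1)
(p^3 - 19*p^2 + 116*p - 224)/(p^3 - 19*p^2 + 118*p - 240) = (p^2 - 11*p + 28)/(p^2 - 11*p + 30)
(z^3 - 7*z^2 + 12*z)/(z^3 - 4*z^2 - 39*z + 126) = z*(z - 4)/(z^2 - z - 42)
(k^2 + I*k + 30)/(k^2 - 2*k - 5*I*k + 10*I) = (k + 6*I)/(k - 2)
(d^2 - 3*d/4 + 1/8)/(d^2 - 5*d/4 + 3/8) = (4*d - 1)/(4*d - 3)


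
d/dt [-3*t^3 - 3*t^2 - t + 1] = -9*t^2 - 6*t - 1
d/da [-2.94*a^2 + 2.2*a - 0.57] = 2.2 - 5.88*a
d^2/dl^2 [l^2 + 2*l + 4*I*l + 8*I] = 2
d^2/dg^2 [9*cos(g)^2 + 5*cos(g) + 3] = -5*cos(g) - 18*cos(2*g)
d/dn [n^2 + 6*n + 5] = 2*n + 6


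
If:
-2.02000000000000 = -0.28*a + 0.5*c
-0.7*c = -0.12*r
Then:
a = 0.306122448979592*r + 7.21428571428571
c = 0.171428571428571*r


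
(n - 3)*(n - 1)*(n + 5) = n^3 + n^2 - 17*n + 15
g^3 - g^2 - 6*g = g*(g - 3)*(g + 2)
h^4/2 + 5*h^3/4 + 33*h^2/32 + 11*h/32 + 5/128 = (h/2 + 1/4)*(h + 1/4)*(h + 1/2)*(h + 5/4)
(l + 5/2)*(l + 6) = l^2 + 17*l/2 + 15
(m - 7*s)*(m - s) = m^2 - 8*m*s + 7*s^2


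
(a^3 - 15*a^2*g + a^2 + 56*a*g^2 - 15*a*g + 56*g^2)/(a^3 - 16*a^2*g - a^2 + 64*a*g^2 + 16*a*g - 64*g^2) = (a^2 - 7*a*g + a - 7*g)/(a^2 - 8*a*g - a + 8*g)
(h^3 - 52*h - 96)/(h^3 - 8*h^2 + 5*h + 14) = (h^3 - 52*h - 96)/(h^3 - 8*h^2 + 5*h + 14)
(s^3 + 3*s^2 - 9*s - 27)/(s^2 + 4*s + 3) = (s^2 - 9)/(s + 1)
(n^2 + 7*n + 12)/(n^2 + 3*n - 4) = (n + 3)/(n - 1)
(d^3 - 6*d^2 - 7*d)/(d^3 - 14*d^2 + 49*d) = (d + 1)/(d - 7)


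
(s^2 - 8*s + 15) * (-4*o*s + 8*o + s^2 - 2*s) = -4*o*s^3 + 40*o*s^2 - 124*o*s + 120*o + s^4 - 10*s^3 + 31*s^2 - 30*s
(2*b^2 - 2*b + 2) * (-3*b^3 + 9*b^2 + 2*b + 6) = -6*b^5 + 24*b^4 - 20*b^3 + 26*b^2 - 8*b + 12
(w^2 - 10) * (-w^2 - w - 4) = -w^4 - w^3 + 6*w^2 + 10*w + 40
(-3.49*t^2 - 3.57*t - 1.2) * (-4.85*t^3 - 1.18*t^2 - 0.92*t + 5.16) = 16.9265*t^5 + 21.4327*t^4 + 13.2434*t^3 - 13.308*t^2 - 17.3172*t - 6.192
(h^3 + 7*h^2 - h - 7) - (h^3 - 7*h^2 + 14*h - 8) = 14*h^2 - 15*h + 1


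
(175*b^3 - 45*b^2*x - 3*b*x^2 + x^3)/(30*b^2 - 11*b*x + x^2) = (-35*b^2 + 2*b*x + x^2)/(-6*b + x)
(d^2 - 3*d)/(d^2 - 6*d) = (d - 3)/(d - 6)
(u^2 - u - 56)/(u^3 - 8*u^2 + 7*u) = (u^2 - u - 56)/(u*(u^2 - 8*u + 7))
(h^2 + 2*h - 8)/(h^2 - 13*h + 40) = (h^2 + 2*h - 8)/(h^2 - 13*h + 40)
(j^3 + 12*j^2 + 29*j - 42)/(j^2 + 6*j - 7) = j + 6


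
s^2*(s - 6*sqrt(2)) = s^3 - 6*sqrt(2)*s^2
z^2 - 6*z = z*(z - 6)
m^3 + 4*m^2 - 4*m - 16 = (m - 2)*(m + 2)*(m + 4)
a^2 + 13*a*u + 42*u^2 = (a + 6*u)*(a + 7*u)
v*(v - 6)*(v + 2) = v^3 - 4*v^2 - 12*v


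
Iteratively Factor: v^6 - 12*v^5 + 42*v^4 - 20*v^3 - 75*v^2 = (v - 5)*(v^5 - 7*v^4 + 7*v^3 + 15*v^2) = (v - 5)^2*(v^4 - 2*v^3 - 3*v^2) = v*(v - 5)^2*(v^3 - 2*v^2 - 3*v) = v*(v - 5)^2*(v + 1)*(v^2 - 3*v) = v^2*(v - 5)^2*(v + 1)*(v - 3)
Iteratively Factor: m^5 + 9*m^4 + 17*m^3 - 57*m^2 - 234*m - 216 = (m + 3)*(m^4 + 6*m^3 - m^2 - 54*m - 72) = (m + 2)*(m + 3)*(m^3 + 4*m^2 - 9*m - 36) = (m - 3)*(m + 2)*(m + 3)*(m^2 + 7*m + 12) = (m - 3)*(m + 2)*(m + 3)^2*(m + 4)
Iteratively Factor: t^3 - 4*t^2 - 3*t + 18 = (t - 3)*(t^2 - t - 6) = (t - 3)^2*(t + 2)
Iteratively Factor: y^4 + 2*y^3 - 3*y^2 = (y + 3)*(y^3 - y^2) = y*(y + 3)*(y^2 - y) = y^2*(y + 3)*(y - 1)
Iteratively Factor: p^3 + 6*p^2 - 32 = (p - 2)*(p^2 + 8*p + 16) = (p - 2)*(p + 4)*(p + 4)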